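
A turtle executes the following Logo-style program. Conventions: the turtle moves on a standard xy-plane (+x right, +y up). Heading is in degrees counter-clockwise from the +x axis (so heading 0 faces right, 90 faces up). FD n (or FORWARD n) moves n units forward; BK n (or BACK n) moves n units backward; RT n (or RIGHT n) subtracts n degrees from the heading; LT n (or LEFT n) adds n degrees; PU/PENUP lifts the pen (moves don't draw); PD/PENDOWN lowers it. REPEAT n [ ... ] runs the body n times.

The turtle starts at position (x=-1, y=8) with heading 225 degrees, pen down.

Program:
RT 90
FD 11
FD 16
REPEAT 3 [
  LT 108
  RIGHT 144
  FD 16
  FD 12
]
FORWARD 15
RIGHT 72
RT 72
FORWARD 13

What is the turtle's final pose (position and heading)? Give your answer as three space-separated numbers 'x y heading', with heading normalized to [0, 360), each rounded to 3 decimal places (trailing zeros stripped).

Answer: 20.651 87.634 243

Derivation:
Executing turtle program step by step:
Start: pos=(-1,8), heading=225, pen down
RT 90: heading 225 -> 135
FD 11: (-1,8) -> (-8.778,15.778) [heading=135, draw]
FD 16: (-8.778,15.778) -> (-20.092,27.092) [heading=135, draw]
REPEAT 3 [
  -- iteration 1/3 --
  LT 108: heading 135 -> 243
  RT 144: heading 243 -> 99
  FD 16: (-20.092,27.092) -> (-22.595,42.895) [heading=99, draw]
  FD 12: (-22.595,42.895) -> (-24.472,54.747) [heading=99, draw]
  -- iteration 2/3 --
  LT 108: heading 99 -> 207
  RT 144: heading 207 -> 63
  FD 16: (-24.472,54.747) -> (-17.208,69.003) [heading=63, draw]
  FD 12: (-17.208,69.003) -> (-11.76,79.695) [heading=63, draw]
  -- iteration 3/3 --
  LT 108: heading 63 -> 171
  RT 144: heading 171 -> 27
  FD 16: (-11.76,79.695) -> (2.496,86.959) [heading=27, draw]
  FD 12: (2.496,86.959) -> (13.188,92.407) [heading=27, draw]
]
FD 15: (13.188,92.407) -> (26.553,99.217) [heading=27, draw]
RT 72: heading 27 -> 315
RT 72: heading 315 -> 243
FD 13: (26.553,99.217) -> (20.651,87.634) [heading=243, draw]
Final: pos=(20.651,87.634), heading=243, 10 segment(s) drawn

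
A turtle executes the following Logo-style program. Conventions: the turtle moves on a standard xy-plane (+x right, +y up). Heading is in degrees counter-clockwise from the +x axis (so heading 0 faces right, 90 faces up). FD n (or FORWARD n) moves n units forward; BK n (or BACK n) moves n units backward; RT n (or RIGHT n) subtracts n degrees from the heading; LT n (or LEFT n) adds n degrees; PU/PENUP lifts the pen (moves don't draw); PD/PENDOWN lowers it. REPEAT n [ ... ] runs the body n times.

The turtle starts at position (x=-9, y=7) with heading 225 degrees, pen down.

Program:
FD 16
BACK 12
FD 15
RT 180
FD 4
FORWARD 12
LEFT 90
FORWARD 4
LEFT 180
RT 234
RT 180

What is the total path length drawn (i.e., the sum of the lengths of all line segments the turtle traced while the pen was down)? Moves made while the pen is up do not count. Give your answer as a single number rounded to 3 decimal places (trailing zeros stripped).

Executing turtle program step by step:
Start: pos=(-9,7), heading=225, pen down
FD 16: (-9,7) -> (-20.314,-4.314) [heading=225, draw]
BK 12: (-20.314,-4.314) -> (-11.828,4.172) [heading=225, draw]
FD 15: (-11.828,4.172) -> (-22.435,-6.435) [heading=225, draw]
RT 180: heading 225 -> 45
FD 4: (-22.435,-6.435) -> (-19.607,-3.607) [heading=45, draw]
FD 12: (-19.607,-3.607) -> (-11.121,4.879) [heading=45, draw]
LT 90: heading 45 -> 135
FD 4: (-11.121,4.879) -> (-13.95,7.707) [heading=135, draw]
LT 180: heading 135 -> 315
RT 234: heading 315 -> 81
RT 180: heading 81 -> 261
Final: pos=(-13.95,7.707), heading=261, 6 segment(s) drawn

Segment lengths:
  seg 1: (-9,7) -> (-20.314,-4.314), length = 16
  seg 2: (-20.314,-4.314) -> (-11.828,4.172), length = 12
  seg 3: (-11.828,4.172) -> (-22.435,-6.435), length = 15
  seg 4: (-22.435,-6.435) -> (-19.607,-3.607), length = 4
  seg 5: (-19.607,-3.607) -> (-11.121,4.879), length = 12
  seg 6: (-11.121,4.879) -> (-13.95,7.707), length = 4
Total = 63

Answer: 63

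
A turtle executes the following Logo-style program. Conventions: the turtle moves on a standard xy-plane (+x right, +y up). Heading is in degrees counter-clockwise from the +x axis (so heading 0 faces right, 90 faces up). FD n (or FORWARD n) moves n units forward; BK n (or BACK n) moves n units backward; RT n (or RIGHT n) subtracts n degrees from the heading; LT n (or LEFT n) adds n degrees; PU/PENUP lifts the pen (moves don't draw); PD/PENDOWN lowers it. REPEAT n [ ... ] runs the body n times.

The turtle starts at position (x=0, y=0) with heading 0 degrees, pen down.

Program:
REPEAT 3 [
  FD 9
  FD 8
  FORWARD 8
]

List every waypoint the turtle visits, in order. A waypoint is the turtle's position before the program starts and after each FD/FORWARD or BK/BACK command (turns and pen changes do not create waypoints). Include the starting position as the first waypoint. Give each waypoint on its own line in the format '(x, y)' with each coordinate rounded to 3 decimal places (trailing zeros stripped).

Answer: (0, 0)
(9, 0)
(17, 0)
(25, 0)
(34, 0)
(42, 0)
(50, 0)
(59, 0)
(67, 0)
(75, 0)

Derivation:
Executing turtle program step by step:
Start: pos=(0,0), heading=0, pen down
REPEAT 3 [
  -- iteration 1/3 --
  FD 9: (0,0) -> (9,0) [heading=0, draw]
  FD 8: (9,0) -> (17,0) [heading=0, draw]
  FD 8: (17,0) -> (25,0) [heading=0, draw]
  -- iteration 2/3 --
  FD 9: (25,0) -> (34,0) [heading=0, draw]
  FD 8: (34,0) -> (42,0) [heading=0, draw]
  FD 8: (42,0) -> (50,0) [heading=0, draw]
  -- iteration 3/3 --
  FD 9: (50,0) -> (59,0) [heading=0, draw]
  FD 8: (59,0) -> (67,0) [heading=0, draw]
  FD 8: (67,0) -> (75,0) [heading=0, draw]
]
Final: pos=(75,0), heading=0, 9 segment(s) drawn
Waypoints (10 total):
(0, 0)
(9, 0)
(17, 0)
(25, 0)
(34, 0)
(42, 0)
(50, 0)
(59, 0)
(67, 0)
(75, 0)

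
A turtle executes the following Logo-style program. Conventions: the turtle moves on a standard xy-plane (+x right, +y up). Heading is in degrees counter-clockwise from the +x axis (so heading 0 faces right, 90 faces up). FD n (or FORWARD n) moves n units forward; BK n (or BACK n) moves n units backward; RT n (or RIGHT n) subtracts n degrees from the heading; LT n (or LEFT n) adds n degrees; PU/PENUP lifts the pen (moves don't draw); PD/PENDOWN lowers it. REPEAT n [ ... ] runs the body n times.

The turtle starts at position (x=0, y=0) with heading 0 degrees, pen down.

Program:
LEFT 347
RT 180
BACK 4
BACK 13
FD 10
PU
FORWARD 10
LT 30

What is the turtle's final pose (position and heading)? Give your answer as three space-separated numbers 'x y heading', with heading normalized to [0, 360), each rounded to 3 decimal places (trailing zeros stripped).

Executing turtle program step by step:
Start: pos=(0,0), heading=0, pen down
LT 347: heading 0 -> 347
RT 180: heading 347 -> 167
BK 4: (0,0) -> (3.897,-0.9) [heading=167, draw]
BK 13: (3.897,-0.9) -> (16.564,-3.824) [heading=167, draw]
FD 10: (16.564,-3.824) -> (6.821,-1.575) [heading=167, draw]
PU: pen up
FD 10: (6.821,-1.575) -> (-2.923,0.675) [heading=167, move]
LT 30: heading 167 -> 197
Final: pos=(-2.923,0.675), heading=197, 3 segment(s) drawn

Answer: -2.923 0.675 197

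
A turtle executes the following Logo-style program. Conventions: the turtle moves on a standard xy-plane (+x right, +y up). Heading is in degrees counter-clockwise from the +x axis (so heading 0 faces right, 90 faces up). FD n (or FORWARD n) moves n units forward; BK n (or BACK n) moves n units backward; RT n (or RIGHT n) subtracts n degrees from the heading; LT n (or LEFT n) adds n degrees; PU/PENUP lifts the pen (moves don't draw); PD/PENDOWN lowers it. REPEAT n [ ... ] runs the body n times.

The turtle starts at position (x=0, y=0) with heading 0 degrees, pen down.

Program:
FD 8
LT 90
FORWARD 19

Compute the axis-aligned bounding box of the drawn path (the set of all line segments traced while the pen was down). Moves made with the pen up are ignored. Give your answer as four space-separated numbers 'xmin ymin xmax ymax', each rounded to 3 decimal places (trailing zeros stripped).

Answer: 0 0 8 19

Derivation:
Executing turtle program step by step:
Start: pos=(0,0), heading=0, pen down
FD 8: (0,0) -> (8,0) [heading=0, draw]
LT 90: heading 0 -> 90
FD 19: (8,0) -> (8,19) [heading=90, draw]
Final: pos=(8,19), heading=90, 2 segment(s) drawn

Segment endpoints: x in {0, 8, 8}, y in {0, 19}
xmin=0, ymin=0, xmax=8, ymax=19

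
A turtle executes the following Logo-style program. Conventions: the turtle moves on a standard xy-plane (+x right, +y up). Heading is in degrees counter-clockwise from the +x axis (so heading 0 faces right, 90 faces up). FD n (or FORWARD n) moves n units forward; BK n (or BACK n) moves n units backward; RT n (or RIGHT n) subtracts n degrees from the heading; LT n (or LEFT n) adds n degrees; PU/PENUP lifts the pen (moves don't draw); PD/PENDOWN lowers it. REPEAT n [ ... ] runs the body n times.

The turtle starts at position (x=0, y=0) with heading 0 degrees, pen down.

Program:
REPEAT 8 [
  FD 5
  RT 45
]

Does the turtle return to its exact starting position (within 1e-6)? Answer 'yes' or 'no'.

Executing turtle program step by step:
Start: pos=(0,0), heading=0, pen down
REPEAT 8 [
  -- iteration 1/8 --
  FD 5: (0,0) -> (5,0) [heading=0, draw]
  RT 45: heading 0 -> 315
  -- iteration 2/8 --
  FD 5: (5,0) -> (8.536,-3.536) [heading=315, draw]
  RT 45: heading 315 -> 270
  -- iteration 3/8 --
  FD 5: (8.536,-3.536) -> (8.536,-8.536) [heading=270, draw]
  RT 45: heading 270 -> 225
  -- iteration 4/8 --
  FD 5: (8.536,-8.536) -> (5,-12.071) [heading=225, draw]
  RT 45: heading 225 -> 180
  -- iteration 5/8 --
  FD 5: (5,-12.071) -> (0,-12.071) [heading=180, draw]
  RT 45: heading 180 -> 135
  -- iteration 6/8 --
  FD 5: (0,-12.071) -> (-3.536,-8.536) [heading=135, draw]
  RT 45: heading 135 -> 90
  -- iteration 7/8 --
  FD 5: (-3.536,-8.536) -> (-3.536,-3.536) [heading=90, draw]
  RT 45: heading 90 -> 45
  -- iteration 8/8 --
  FD 5: (-3.536,-3.536) -> (0,0) [heading=45, draw]
  RT 45: heading 45 -> 0
]
Final: pos=(0,0), heading=0, 8 segment(s) drawn

Start position: (0, 0)
Final position: (0, 0)
Distance = 0; < 1e-6 -> CLOSED

Answer: yes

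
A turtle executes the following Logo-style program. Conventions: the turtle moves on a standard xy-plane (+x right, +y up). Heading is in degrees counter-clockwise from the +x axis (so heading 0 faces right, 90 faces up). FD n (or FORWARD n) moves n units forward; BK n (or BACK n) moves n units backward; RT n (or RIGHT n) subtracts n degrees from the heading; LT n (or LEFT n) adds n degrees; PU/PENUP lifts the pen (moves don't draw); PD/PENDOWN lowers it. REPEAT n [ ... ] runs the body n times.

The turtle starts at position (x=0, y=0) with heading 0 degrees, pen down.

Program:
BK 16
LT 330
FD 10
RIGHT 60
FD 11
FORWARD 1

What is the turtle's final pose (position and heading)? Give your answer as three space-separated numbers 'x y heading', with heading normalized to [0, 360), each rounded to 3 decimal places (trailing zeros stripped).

Executing turtle program step by step:
Start: pos=(0,0), heading=0, pen down
BK 16: (0,0) -> (-16,0) [heading=0, draw]
LT 330: heading 0 -> 330
FD 10: (-16,0) -> (-7.34,-5) [heading=330, draw]
RT 60: heading 330 -> 270
FD 11: (-7.34,-5) -> (-7.34,-16) [heading=270, draw]
FD 1: (-7.34,-16) -> (-7.34,-17) [heading=270, draw]
Final: pos=(-7.34,-17), heading=270, 4 segment(s) drawn

Answer: -7.34 -17 270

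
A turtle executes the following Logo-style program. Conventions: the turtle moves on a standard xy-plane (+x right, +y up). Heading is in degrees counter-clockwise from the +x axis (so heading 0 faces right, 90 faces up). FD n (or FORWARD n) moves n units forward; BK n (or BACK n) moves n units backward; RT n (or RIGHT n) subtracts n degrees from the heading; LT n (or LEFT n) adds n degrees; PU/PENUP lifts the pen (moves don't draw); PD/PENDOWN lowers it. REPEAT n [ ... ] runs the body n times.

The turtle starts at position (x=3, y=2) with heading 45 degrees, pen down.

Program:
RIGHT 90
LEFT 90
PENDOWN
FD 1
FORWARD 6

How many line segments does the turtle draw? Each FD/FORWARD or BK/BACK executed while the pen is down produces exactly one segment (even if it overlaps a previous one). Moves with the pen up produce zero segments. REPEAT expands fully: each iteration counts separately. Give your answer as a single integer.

Answer: 2

Derivation:
Executing turtle program step by step:
Start: pos=(3,2), heading=45, pen down
RT 90: heading 45 -> 315
LT 90: heading 315 -> 45
PD: pen down
FD 1: (3,2) -> (3.707,2.707) [heading=45, draw]
FD 6: (3.707,2.707) -> (7.95,6.95) [heading=45, draw]
Final: pos=(7.95,6.95), heading=45, 2 segment(s) drawn
Segments drawn: 2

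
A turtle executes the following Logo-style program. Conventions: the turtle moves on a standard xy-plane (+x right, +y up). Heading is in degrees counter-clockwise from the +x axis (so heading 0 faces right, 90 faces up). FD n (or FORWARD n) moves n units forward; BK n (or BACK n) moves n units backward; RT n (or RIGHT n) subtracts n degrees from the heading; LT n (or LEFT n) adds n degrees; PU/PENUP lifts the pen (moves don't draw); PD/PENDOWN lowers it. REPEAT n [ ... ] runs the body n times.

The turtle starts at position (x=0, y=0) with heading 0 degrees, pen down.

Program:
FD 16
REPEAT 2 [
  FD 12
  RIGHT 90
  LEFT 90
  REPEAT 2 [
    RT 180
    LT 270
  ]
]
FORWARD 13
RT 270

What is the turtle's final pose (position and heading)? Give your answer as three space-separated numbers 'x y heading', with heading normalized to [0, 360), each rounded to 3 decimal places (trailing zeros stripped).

Executing turtle program step by step:
Start: pos=(0,0), heading=0, pen down
FD 16: (0,0) -> (16,0) [heading=0, draw]
REPEAT 2 [
  -- iteration 1/2 --
  FD 12: (16,0) -> (28,0) [heading=0, draw]
  RT 90: heading 0 -> 270
  LT 90: heading 270 -> 0
  REPEAT 2 [
    -- iteration 1/2 --
    RT 180: heading 0 -> 180
    LT 270: heading 180 -> 90
    -- iteration 2/2 --
    RT 180: heading 90 -> 270
    LT 270: heading 270 -> 180
  ]
  -- iteration 2/2 --
  FD 12: (28,0) -> (16,0) [heading=180, draw]
  RT 90: heading 180 -> 90
  LT 90: heading 90 -> 180
  REPEAT 2 [
    -- iteration 1/2 --
    RT 180: heading 180 -> 0
    LT 270: heading 0 -> 270
    -- iteration 2/2 --
    RT 180: heading 270 -> 90
    LT 270: heading 90 -> 0
  ]
]
FD 13: (16,0) -> (29,0) [heading=0, draw]
RT 270: heading 0 -> 90
Final: pos=(29,0), heading=90, 4 segment(s) drawn

Answer: 29 0 90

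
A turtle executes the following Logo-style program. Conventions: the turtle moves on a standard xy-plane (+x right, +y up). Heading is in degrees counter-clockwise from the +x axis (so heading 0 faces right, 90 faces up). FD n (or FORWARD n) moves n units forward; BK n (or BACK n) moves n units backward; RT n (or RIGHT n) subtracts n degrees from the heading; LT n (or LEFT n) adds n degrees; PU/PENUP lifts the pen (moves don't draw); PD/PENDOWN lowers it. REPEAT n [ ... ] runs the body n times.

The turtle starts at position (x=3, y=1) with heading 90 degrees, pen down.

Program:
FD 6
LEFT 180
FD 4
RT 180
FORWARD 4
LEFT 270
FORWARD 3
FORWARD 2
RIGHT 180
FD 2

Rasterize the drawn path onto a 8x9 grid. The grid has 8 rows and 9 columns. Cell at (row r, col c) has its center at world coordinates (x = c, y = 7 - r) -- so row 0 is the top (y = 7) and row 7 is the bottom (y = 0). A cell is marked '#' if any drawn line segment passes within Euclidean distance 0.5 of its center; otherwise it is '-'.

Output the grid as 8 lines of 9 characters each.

Answer: ---######
---#-----
---#-----
---#-----
---#-----
---#-----
---#-----
---------

Derivation:
Segment 0: (3,1) -> (3,7)
Segment 1: (3,7) -> (3,3)
Segment 2: (3,3) -> (3,7)
Segment 3: (3,7) -> (6,7)
Segment 4: (6,7) -> (8,7)
Segment 5: (8,7) -> (6,7)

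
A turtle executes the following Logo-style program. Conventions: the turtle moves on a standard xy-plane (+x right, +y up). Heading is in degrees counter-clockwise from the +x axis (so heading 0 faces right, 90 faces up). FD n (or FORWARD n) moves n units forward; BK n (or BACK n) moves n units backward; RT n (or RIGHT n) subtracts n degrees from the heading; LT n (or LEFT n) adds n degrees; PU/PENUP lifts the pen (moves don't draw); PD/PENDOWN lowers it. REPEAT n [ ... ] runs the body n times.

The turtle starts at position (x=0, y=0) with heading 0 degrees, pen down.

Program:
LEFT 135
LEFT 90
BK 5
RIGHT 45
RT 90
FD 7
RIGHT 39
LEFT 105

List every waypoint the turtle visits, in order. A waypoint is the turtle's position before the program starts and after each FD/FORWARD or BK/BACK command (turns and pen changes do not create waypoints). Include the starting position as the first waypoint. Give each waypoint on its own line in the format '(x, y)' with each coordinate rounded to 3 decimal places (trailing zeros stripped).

Executing turtle program step by step:
Start: pos=(0,0), heading=0, pen down
LT 135: heading 0 -> 135
LT 90: heading 135 -> 225
BK 5: (0,0) -> (3.536,3.536) [heading=225, draw]
RT 45: heading 225 -> 180
RT 90: heading 180 -> 90
FD 7: (3.536,3.536) -> (3.536,10.536) [heading=90, draw]
RT 39: heading 90 -> 51
LT 105: heading 51 -> 156
Final: pos=(3.536,10.536), heading=156, 2 segment(s) drawn
Waypoints (3 total):
(0, 0)
(3.536, 3.536)
(3.536, 10.536)

Answer: (0, 0)
(3.536, 3.536)
(3.536, 10.536)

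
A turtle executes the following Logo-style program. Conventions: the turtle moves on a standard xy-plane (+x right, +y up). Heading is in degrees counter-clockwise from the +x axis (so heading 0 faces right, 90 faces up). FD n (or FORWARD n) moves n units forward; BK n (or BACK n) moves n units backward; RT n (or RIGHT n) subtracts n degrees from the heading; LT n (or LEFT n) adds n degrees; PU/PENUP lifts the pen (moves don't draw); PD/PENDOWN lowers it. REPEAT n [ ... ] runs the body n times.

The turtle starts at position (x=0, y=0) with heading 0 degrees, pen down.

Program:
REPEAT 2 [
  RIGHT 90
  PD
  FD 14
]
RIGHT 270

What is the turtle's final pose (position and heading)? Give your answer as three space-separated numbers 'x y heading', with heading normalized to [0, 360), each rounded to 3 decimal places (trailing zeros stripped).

Executing turtle program step by step:
Start: pos=(0,0), heading=0, pen down
REPEAT 2 [
  -- iteration 1/2 --
  RT 90: heading 0 -> 270
  PD: pen down
  FD 14: (0,0) -> (0,-14) [heading=270, draw]
  -- iteration 2/2 --
  RT 90: heading 270 -> 180
  PD: pen down
  FD 14: (0,-14) -> (-14,-14) [heading=180, draw]
]
RT 270: heading 180 -> 270
Final: pos=(-14,-14), heading=270, 2 segment(s) drawn

Answer: -14 -14 270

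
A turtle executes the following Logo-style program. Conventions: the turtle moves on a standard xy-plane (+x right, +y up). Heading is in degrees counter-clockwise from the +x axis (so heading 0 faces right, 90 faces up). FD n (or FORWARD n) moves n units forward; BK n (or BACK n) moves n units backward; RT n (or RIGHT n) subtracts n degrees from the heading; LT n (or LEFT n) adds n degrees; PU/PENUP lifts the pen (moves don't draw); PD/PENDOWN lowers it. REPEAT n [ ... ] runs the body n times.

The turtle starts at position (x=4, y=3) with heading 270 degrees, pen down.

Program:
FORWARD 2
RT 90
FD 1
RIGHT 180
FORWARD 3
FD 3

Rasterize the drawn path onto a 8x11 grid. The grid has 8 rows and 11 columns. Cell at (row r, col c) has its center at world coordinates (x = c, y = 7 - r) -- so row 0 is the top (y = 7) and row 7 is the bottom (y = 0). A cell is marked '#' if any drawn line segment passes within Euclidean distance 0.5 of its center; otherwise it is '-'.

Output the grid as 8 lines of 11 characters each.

Segment 0: (4,3) -> (4,1)
Segment 1: (4,1) -> (3,1)
Segment 2: (3,1) -> (6,1)
Segment 3: (6,1) -> (9,1)

Answer: -----------
-----------
-----------
-----------
----#------
----#------
---#######-
-----------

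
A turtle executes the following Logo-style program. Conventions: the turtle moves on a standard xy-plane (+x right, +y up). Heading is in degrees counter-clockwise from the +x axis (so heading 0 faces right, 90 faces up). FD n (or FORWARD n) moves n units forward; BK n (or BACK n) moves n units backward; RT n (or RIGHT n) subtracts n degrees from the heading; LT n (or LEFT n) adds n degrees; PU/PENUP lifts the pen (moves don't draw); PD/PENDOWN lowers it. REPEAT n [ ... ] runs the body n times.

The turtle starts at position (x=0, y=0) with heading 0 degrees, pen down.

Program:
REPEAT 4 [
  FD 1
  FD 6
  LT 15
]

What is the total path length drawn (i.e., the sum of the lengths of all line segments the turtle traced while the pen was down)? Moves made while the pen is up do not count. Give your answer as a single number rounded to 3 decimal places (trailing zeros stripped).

Executing turtle program step by step:
Start: pos=(0,0), heading=0, pen down
REPEAT 4 [
  -- iteration 1/4 --
  FD 1: (0,0) -> (1,0) [heading=0, draw]
  FD 6: (1,0) -> (7,0) [heading=0, draw]
  LT 15: heading 0 -> 15
  -- iteration 2/4 --
  FD 1: (7,0) -> (7.966,0.259) [heading=15, draw]
  FD 6: (7.966,0.259) -> (13.761,1.812) [heading=15, draw]
  LT 15: heading 15 -> 30
  -- iteration 3/4 --
  FD 1: (13.761,1.812) -> (14.628,2.312) [heading=30, draw]
  FD 6: (14.628,2.312) -> (19.824,5.312) [heading=30, draw]
  LT 15: heading 30 -> 45
  -- iteration 4/4 --
  FD 1: (19.824,5.312) -> (20.531,6.019) [heading=45, draw]
  FD 6: (20.531,6.019) -> (24.773,10.261) [heading=45, draw]
  LT 15: heading 45 -> 60
]
Final: pos=(24.773,10.261), heading=60, 8 segment(s) drawn

Segment lengths:
  seg 1: (0,0) -> (1,0), length = 1
  seg 2: (1,0) -> (7,0), length = 6
  seg 3: (7,0) -> (7.966,0.259), length = 1
  seg 4: (7.966,0.259) -> (13.761,1.812), length = 6
  seg 5: (13.761,1.812) -> (14.628,2.312), length = 1
  seg 6: (14.628,2.312) -> (19.824,5.312), length = 6
  seg 7: (19.824,5.312) -> (20.531,6.019), length = 1
  seg 8: (20.531,6.019) -> (24.773,10.261), length = 6
Total = 28

Answer: 28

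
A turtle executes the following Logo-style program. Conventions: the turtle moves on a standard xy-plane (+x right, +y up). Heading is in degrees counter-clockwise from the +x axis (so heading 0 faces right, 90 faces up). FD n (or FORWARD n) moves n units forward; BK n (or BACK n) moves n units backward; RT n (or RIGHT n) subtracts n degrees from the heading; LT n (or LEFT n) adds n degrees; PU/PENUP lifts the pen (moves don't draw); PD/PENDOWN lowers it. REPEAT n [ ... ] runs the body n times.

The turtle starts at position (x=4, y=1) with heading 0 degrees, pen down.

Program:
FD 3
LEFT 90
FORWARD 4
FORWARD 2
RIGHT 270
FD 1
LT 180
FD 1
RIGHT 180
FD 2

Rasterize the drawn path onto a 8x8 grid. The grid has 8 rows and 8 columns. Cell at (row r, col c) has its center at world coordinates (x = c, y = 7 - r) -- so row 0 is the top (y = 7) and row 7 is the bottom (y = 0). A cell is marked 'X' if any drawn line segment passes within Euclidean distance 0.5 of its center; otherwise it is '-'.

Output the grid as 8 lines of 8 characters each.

Segment 0: (4,1) -> (7,1)
Segment 1: (7,1) -> (7,5)
Segment 2: (7,5) -> (7,7)
Segment 3: (7,7) -> (6,7)
Segment 4: (6,7) -> (7,7)
Segment 5: (7,7) -> (5,7)

Answer: -----XXX
-------X
-------X
-------X
-------X
-------X
----XXXX
--------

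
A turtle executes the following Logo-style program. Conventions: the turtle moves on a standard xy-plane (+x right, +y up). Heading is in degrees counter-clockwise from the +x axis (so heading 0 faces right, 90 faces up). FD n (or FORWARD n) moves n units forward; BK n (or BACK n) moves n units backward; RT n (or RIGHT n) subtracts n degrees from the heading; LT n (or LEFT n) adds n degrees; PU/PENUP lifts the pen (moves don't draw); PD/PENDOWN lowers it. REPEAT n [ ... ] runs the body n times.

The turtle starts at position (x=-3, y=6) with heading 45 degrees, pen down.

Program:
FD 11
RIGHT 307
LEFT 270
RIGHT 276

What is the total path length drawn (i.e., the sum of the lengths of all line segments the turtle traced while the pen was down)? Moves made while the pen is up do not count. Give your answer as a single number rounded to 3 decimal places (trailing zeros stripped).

Executing turtle program step by step:
Start: pos=(-3,6), heading=45, pen down
FD 11: (-3,6) -> (4.778,13.778) [heading=45, draw]
RT 307: heading 45 -> 98
LT 270: heading 98 -> 8
RT 276: heading 8 -> 92
Final: pos=(4.778,13.778), heading=92, 1 segment(s) drawn

Segment lengths:
  seg 1: (-3,6) -> (4.778,13.778), length = 11
Total = 11

Answer: 11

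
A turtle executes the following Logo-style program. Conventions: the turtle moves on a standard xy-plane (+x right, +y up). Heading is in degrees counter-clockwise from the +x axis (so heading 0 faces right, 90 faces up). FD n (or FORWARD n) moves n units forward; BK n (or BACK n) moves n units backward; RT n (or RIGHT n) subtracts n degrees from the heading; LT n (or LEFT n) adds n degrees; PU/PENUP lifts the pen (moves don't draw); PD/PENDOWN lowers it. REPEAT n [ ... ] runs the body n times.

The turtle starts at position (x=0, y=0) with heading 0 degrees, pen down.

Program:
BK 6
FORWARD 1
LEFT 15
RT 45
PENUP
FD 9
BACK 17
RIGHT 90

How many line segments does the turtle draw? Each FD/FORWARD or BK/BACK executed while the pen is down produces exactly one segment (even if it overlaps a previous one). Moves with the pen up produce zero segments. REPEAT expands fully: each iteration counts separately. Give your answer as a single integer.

Executing turtle program step by step:
Start: pos=(0,0), heading=0, pen down
BK 6: (0,0) -> (-6,0) [heading=0, draw]
FD 1: (-6,0) -> (-5,0) [heading=0, draw]
LT 15: heading 0 -> 15
RT 45: heading 15 -> 330
PU: pen up
FD 9: (-5,0) -> (2.794,-4.5) [heading=330, move]
BK 17: (2.794,-4.5) -> (-11.928,4) [heading=330, move]
RT 90: heading 330 -> 240
Final: pos=(-11.928,4), heading=240, 2 segment(s) drawn
Segments drawn: 2

Answer: 2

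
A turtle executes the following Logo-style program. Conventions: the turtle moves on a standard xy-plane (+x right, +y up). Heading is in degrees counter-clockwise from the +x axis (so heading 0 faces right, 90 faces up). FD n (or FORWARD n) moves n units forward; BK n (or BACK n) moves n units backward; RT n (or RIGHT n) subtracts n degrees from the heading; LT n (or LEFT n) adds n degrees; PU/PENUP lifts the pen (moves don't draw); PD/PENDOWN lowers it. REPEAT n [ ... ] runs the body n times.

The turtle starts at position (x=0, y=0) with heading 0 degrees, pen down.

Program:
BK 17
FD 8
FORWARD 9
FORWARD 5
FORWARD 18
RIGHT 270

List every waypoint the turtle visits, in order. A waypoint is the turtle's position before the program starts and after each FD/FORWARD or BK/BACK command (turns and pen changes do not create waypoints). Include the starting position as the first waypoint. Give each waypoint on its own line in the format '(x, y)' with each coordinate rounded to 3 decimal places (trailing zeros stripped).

Answer: (0, 0)
(-17, 0)
(-9, 0)
(0, 0)
(5, 0)
(23, 0)

Derivation:
Executing turtle program step by step:
Start: pos=(0,0), heading=0, pen down
BK 17: (0,0) -> (-17,0) [heading=0, draw]
FD 8: (-17,0) -> (-9,0) [heading=0, draw]
FD 9: (-9,0) -> (0,0) [heading=0, draw]
FD 5: (0,0) -> (5,0) [heading=0, draw]
FD 18: (5,0) -> (23,0) [heading=0, draw]
RT 270: heading 0 -> 90
Final: pos=(23,0), heading=90, 5 segment(s) drawn
Waypoints (6 total):
(0, 0)
(-17, 0)
(-9, 0)
(0, 0)
(5, 0)
(23, 0)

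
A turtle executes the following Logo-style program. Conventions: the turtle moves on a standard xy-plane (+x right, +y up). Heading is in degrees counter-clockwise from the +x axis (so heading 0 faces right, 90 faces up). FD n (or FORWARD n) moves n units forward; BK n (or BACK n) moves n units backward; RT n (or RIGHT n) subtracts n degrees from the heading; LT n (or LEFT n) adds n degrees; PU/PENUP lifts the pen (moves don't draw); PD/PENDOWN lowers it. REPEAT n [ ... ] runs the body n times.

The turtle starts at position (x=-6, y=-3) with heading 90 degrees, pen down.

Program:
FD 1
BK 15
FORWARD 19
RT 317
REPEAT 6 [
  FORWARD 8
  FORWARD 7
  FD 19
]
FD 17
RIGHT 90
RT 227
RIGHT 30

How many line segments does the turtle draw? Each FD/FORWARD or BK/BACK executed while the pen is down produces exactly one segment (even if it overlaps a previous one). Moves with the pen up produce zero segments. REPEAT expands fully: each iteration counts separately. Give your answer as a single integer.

Executing turtle program step by step:
Start: pos=(-6,-3), heading=90, pen down
FD 1: (-6,-3) -> (-6,-2) [heading=90, draw]
BK 15: (-6,-2) -> (-6,-17) [heading=90, draw]
FD 19: (-6,-17) -> (-6,2) [heading=90, draw]
RT 317: heading 90 -> 133
REPEAT 6 [
  -- iteration 1/6 --
  FD 8: (-6,2) -> (-11.456,7.851) [heading=133, draw]
  FD 7: (-11.456,7.851) -> (-16.23,12.97) [heading=133, draw]
  FD 19: (-16.23,12.97) -> (-29.188,26.866) [heading=133, draw]
  -- iteration 2/6 --
  FD 8: (-29.188,26.866) -> (-34.644,32.717) [heading=133, draw]
  FD 7: (-34.644,32.717) -> (-39.418,37.836) [heading=133, draw]
  FD 19: (-39.418,37.836) -> (-52.376,51.732) [heading=133, draw]
  -- iteration 3/6 --
  FD 8: (-52.376,51.732) -> (-57.832,57.583) [heading=133, draw]
  FD 7: (-57.832,57.583) -> (-62.606,62.702) [heading=133, draw]
  FD 19: (-62.606,62.702) -> (-75.564,76.598) [heading=133, draw]
  -- iteration 4/6 --
  FD 8: (-75.564,76.598) -> (-81.02,82.449) [heading=133, draw]
  FD 7: (-81.02,82.449) -> (-85.794,87.568) [heading=133, draw]
  FD 19: (-85.794,87.568) -> (-98.752,101.464) [heading=133, draw]
  -- iteration 5/6 --
  FD 8: (-98.752,101.464) -> (-104.208,107.315) [heading=133, draw]
  FD 7: (-104.208,107.315) -> (-108.982,112.434) [heading=133, draw]
  FD 19: (-108.982,112.434) -> (-121.94,126.33) [heading=133, draw]
  -- iteration 6/6 --
  FD 8: (-121.94,126.33) -> (-127.396,132.181) [heading=133, draw]
  FD 7: (-127.396,132.181) -> (-132.17,137.3) [heading=133, draw]
  FD 19: (-132.17,137.3) -> (-145.128,151.196) [heading=133, draw]
]
FD 17: (-145.128,151.196) -> (-156.722,163.629) [heading=133, draw]
RT 90: heading 133 -> 43
RT 227: heading 43 -> 176
RT 30: heading 176 -> 146
Final: pos=(-156.722,163.629), heading=146, 22 segment(s) drawn
Segments drawn: 22

Answer: 22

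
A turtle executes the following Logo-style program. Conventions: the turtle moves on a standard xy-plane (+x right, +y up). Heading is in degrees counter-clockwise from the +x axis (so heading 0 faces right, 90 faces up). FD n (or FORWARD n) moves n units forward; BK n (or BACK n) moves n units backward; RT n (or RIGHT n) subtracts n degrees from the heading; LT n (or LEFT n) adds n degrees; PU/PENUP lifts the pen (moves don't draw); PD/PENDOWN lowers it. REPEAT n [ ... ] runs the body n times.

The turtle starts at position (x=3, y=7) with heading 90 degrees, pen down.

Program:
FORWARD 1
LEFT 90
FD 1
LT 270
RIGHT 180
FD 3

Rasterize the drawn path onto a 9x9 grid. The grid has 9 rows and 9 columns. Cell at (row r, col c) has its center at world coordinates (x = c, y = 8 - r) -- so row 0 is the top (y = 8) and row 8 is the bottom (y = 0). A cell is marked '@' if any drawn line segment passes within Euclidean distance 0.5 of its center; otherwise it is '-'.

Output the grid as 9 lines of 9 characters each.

Segment 0: (3,7) -> (3,8)
Segment 1: (3,8) -> (2,8)
Segment 2: (2,8) -> (2,5)

Answer: --@@-----
--@@-----
--@------
--@------
---------
---------
---------
---------
---------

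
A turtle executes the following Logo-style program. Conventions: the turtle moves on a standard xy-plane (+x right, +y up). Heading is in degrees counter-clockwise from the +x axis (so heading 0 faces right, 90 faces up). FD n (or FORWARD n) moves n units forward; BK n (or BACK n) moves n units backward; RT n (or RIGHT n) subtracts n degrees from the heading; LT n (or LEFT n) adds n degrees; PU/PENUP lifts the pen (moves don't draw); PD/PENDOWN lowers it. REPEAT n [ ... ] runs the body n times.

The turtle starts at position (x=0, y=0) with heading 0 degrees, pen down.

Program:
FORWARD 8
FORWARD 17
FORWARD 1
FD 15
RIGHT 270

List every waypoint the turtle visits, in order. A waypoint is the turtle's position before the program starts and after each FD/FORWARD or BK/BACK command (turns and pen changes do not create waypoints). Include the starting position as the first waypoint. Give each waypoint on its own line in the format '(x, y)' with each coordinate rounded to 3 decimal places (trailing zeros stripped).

Executing turtle program step by step:
Start: pos=(0,0), heading=0, pen down
FD 8: (0,0) -> (8,0) [heading=0, draw]
FD 17: (8,0) -> (25,0) [heading=0, draw]
FD 1: (25,0) -> (26,0) [heading=0, draw]
FD 15: (26,0) -> (41,0) [heading=0, draw]
RT 270: heading 0 -> 90
Final: pos=(41,0), heading=90, 4 segment(s) drawn
Waypoints (5 total):
(0, 0)
(8, 0)
(25, 0)
(26, 0)
(41, 0)

Answer: (0, 0)
(8, 0)
(25, 0)
(26, 0)
(41, 0)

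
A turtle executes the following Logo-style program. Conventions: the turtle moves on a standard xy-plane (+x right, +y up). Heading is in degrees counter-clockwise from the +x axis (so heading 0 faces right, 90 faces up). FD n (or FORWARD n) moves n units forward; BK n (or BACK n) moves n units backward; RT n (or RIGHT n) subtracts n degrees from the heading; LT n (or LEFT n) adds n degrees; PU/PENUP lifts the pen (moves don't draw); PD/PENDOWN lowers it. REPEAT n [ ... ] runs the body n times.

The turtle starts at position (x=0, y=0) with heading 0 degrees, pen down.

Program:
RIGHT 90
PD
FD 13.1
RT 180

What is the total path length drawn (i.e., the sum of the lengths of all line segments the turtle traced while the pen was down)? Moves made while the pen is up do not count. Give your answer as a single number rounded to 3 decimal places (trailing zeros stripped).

Executing turtle program step by step:
Start: pos=(0,0), heading=0, pen down
RT 90: heading 0 -> 270
PD: pen down
FD 13.1: (0,0) -> (0,-13.1) [heading=270, draw]
RT 180: heading 270 -> 90
Final: pos=(0,-13.1), heading=90, 1 segment(s) drawn

Segment lengths:
  seg 1: (0,0) -> (0,-13.1), length = 13.1
Total = 13.1

Answer: 13.1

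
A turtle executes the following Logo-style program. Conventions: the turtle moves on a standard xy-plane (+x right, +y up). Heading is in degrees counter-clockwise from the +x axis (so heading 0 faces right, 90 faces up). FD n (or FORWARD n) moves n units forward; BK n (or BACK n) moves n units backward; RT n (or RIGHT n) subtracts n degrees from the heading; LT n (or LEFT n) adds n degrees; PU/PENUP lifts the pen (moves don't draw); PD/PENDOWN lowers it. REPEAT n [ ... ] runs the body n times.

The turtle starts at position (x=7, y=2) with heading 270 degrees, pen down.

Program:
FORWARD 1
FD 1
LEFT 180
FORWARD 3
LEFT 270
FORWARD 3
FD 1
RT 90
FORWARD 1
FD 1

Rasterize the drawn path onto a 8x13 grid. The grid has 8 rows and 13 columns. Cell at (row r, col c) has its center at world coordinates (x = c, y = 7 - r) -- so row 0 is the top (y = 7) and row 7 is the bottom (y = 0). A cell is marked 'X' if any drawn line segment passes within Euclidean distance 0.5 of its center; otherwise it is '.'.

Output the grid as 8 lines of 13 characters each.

Answer: .............
.............
.............
.............
.......XXXXX.
.......X...X.
.......X...X.
.......X.....

Derivation:
Segment 0: (7,2) -> (7,1)
Segment 1: (7,1) -> (7,0)
Segment 2: (7,0) -> (7,3)
Segment 3: (7,3) -> (10,3)
Segment 4: (10,3) -> (11,3)
Segment 5: (11,3) -> (11,2)
Segment 6: (11,2) -> (11,1)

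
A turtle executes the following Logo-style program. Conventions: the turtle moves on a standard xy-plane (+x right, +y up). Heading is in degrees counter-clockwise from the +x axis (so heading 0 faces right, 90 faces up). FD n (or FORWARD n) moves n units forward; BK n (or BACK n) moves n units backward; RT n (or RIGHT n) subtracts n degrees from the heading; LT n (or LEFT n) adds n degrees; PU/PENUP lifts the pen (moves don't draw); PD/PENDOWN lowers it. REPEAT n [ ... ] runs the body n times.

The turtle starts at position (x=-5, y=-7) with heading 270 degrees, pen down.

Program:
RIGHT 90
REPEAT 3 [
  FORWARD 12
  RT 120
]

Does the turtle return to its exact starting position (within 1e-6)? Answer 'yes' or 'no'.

Answer: yes

Derivation:
Executing turtle program step by step:
Start: pos=(-5,-7), heading=270, pen down
RT 90: heading 270 -> 180
REPEAT 3 [
  -- iteration 1/3 --
  FD 12: (-5,-7) -> (-17,-7) [heading=180, draw]
  RT 120: heading 180 -> 60
  -- iteration 2/3 --
  FD 12: (-17,-7) -> (-11,3.392) [heading=60, draw]
  RT 120: heading 60 -> 300
  -- iteration 3/3 --
  FD 12: (-11,3.392) -> (-5,-7) [heading=300, draw]
  RT 120: heading 300 -> 180
]
Final: pos=(-5,-7), heading=180, 3 segment(s) drawn

Start position: (-5, -7)
Final position: (-5, -7)
Distance = 0; < 1e-6 -> CLOSED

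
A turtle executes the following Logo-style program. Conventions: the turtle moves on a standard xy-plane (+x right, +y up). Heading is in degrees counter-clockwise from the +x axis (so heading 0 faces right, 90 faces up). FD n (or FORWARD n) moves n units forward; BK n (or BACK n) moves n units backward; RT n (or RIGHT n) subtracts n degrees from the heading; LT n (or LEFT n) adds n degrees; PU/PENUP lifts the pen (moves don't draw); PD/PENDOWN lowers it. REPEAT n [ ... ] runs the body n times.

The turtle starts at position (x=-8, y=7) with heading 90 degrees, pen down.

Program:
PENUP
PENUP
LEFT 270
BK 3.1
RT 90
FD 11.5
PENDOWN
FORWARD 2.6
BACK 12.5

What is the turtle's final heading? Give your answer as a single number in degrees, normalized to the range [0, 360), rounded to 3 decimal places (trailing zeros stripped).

Executing turtle program step by step:
Start: pos=(-8,7), heading=90, pen down
PU: pen up
PU: pen up
LT 270: heading 90 -> 0
BK 3.1: (-8,7) -> (-11.1,7) [heading=0, move]
RT 90: heading 0 -> 270
FD 11.5: (-11.1,7) -> (-11.1,-4.5) [heading=270, move]
PD: pen down
FD 2.6: (-11.1,-4.5) -> (-11.1,-7.1) [heading=270, draw]
BK 12.5: (-11.1,-7.1) -> (-11.1,5.4) [heading=270, draw]
Final: pos=(-11.1,5.4), heading=270, 2 segment(s) drawn

Answer: 270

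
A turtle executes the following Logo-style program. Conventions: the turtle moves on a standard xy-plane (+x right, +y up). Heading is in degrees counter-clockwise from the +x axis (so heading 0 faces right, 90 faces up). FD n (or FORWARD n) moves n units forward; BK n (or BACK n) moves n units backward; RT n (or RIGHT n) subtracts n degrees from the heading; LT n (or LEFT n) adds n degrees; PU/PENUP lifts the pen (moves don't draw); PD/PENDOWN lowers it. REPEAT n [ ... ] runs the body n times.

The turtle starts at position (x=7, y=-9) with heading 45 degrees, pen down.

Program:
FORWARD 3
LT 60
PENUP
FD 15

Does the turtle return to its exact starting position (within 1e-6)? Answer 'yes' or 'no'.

Executing turtle program step by step:
Start: pos=(7,-9), heading=45, pen down
FD 3: (7,-9) -> (9.121,-6.879) [heading=45, draw]
LT 60: heading 45 -> 105
PU: pen up
FD 15: (9.121,-6.879) -> (5.239,7.61) [heading=105, move]
Final: pos=(5.239,7.61), heading=105, 1 segment(s) drawn

Start position: (7, -9)
Final position: (5.239, 7.61)
Distance = 16.703; >= 1e-6 -> NOT closed

Answer: no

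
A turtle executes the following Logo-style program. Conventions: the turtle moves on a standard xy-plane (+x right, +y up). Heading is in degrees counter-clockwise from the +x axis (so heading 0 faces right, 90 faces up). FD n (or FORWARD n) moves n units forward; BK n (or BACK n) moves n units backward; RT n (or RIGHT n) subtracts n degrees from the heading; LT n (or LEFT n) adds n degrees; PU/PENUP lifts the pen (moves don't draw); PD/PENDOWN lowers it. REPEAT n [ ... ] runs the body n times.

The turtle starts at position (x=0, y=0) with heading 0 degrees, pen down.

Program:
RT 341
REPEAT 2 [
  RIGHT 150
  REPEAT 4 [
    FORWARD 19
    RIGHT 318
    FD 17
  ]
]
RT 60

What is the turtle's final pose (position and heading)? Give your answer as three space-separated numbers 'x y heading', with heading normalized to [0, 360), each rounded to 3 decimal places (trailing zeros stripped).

Executing turtle program step by step:
Start: pos=(0,0), heading=0, pen down
RT 341: heading 0 -> 19
REPEAT 2 [
  -- iteration 1/2 --
  RT 150: heading 19 -> 229
  REPEAT 4 [
    -- iteration 1/4 --
    FD 19: (0,0) -> (-12.465,-14.339) [heading=229, draw]
    RT 318: heading 229 -> 271
    FD 17: (-12.465,-14.339) -> (-12.168,-31.337) [heading=271, draw]
    -- iteration 2/4 --
    FD 19: (-12.168,-31.337) -> (-11.837,-50.334) [heading=271, draw]
    RT 318: heading 271 -> 313
    FD 17: (-11.837,-50.334) -> (-0.243,-62.767) [heading=313, draw]
    -- iteration 3/4 --
    FD 19: (-0.243,-62.767) -> (12.715,-76.663) [heading=313, draw]
    RT 318: heading 313 -> 355
    FD 17: (12.715,-76.663) -> (29.65,-78.144) [heading=355, draw]
    -- iteration 4/4 --
    FD 19: (29.65,-78.144) -> (48.578,-79.8) [heading=355, draw]
    RT 318: heading 355 -> 37
    FD 17: (48.578,-79.8) -> (62.155,-69.569) [heading=37, draw]
  ]
  -- iteration 2/2 --
  RT 150: heading 37 -> 247
  REPEAT 4 [
    -- iteration 1/4 --
    FD 19: (62.155,-69.569) -> (54.731,-87.059) [heading=247, draw]
    RT 318: heading 247 -> 289
    FD 17: (54.731,-87.059) -> (60.266,-103.133) [heading=289, draw]
    -- iteration 2/4 --
    FD 19: (60.266,-103.133) -> (66.451,-121.098) [heading=289, draw]
    RT 318: heading 289 -> 331
    FD 17: (66.451,-121.098) -> (81.32,-129.34) [heading=331, draw]
    -- iteration 3/4 --
    FD 19: (81.32,-129.34) -> (97.938,-138.551) [heading=331, draw]
    RT 318: heading 331 -> 13
    FD 17: (97.938,-138.551) -> (114.502,-134.727) [heading=13, draw]
    -- iteration 4/4 --
    FD 19: (114.502,-134.727) -> (133.015,-130.453) [heading=13, draw]
    RT 318: heading 13 -> 55
    FD 17: (133.015,-130.453) -> (142.766,-116.527) [heading=55, draw]
  ]
]
RT 60: heading 55 -> 355
Final: pos=(142.766,-116.527), heading=355, 16 segment(s) drawn

Answer: 142.766 -116.527 355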